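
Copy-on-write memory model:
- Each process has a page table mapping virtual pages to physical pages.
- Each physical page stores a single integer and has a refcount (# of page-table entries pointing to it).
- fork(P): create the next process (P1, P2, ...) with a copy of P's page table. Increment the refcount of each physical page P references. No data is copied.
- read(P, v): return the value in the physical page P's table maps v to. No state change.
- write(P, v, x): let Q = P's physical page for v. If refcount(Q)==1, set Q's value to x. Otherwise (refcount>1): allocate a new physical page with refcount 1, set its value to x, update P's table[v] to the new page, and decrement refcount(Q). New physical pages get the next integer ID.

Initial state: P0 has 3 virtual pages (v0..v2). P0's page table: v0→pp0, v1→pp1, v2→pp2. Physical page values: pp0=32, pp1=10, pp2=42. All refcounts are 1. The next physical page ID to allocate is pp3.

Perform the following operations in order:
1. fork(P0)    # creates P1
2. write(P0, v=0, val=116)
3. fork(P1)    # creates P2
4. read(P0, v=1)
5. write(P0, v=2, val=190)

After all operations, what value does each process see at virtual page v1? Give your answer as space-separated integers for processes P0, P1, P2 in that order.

Op 1: fork(P0) -> P1. 3 ppages; refcounts: pp0:2 pp1:2 pp2:2
Op 2: write(P0, v0, 116). refcount(pp0)=2>1 -> COPY to pp3. 4 ppages; refcounts: pp0:1 pp1:2 pp2:2 pp3:1
Op 3: fork(P1) -> P2. 4 ppages; refcounts: pp0:2 pp1:3 pp2:3 pp3:1
Op 4: read(P0, v1) -> 10. No state change.
Op 5: write(P0, v2, 190). refcount(pp2)=3>1 -> COPY to pp4. 5 ppages; refcounts: pp0:2 pp1:3 pp2:2 pp3:1 pp4:1
P0: v1 -> pp1 = 10
P1: v1 -> pp1 = 10
P2: v1 -> pp1 = 10

Answer: 10 10 10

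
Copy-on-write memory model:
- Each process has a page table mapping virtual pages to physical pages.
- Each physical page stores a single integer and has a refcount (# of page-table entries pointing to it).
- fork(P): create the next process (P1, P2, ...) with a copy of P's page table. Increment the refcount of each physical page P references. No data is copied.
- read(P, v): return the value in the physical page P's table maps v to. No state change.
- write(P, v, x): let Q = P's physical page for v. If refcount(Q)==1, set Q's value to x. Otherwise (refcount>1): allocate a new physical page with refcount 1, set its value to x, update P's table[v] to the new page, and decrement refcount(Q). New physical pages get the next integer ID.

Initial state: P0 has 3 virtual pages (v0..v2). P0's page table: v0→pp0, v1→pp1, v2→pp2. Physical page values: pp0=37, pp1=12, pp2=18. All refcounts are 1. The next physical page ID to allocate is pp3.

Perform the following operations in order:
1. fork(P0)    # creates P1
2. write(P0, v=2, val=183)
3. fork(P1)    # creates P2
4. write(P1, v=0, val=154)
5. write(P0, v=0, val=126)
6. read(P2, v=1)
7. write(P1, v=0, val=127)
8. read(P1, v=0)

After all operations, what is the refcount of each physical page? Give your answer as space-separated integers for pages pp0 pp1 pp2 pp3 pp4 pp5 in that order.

Op 1: fork(P0) -> P1. 3 ppages; refcounts: pp0:2 pp1:2 pp2:2
Op 2: write(P0, v2, 183). refcount(pp2)=2>1 -> COPY to pp3. 4 ppages; refcounts: pp0:2 pp1:2 pp2:1 pp3:1
Op 3: fork(P1) -> P2. 4 ppages; refcounts: pp0:3 pp1:3 pp2:2 pp3:1
Op 4: write(P1, v0, 154). refcount(pp0)=3>1 -> COPY to pp4. 5 ppages; refcounts: pp0:2 pp1:3 pp2:2 pp3:1 pp4:1
Op 5: write(P0, v0, 126). refcount(pp0)=2>1 -> COPY to pp5. 6 ppages; refcounts: pp0:1 pp1:3 pp2:2 pp3:1 pp4:1 pp5:1
Op 6: read(P2, v1) -> 12. No state change.
Op 7: write(P1, v0, 127). refcount(pp4)=1 -> write in place. 6 ppages; refcounts: pp0:1 pp1:3 pp2:2 pp3:1 pp4:1 pp5:1
Op 8: read(P1, v0) -> 127. No state change.

Answer: 1 3 2 1 1 1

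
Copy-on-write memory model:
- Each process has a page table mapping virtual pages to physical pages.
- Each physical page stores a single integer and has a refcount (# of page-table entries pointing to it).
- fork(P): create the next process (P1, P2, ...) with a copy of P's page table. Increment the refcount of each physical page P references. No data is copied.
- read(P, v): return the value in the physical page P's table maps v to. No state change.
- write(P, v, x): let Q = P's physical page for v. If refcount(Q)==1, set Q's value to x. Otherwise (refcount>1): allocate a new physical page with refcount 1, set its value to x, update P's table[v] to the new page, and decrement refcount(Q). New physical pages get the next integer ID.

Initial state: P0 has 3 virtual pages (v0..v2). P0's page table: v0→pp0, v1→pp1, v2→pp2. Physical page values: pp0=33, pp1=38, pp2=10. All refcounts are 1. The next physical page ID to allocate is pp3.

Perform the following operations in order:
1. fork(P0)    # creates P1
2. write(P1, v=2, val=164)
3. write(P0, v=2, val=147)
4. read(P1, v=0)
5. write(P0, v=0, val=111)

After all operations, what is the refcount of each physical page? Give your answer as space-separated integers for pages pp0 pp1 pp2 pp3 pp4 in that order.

Answer: 1 2 1 1 1

Derivation:
Op 1: fork(P0) -> P1. 3 ppages; refcounts: pp0:2 pp1:2 pp2:2
Op 2: write(P1, v2, 164). refcount(pp2)=2>1 -> COPY to pp3. 4 ppages; refcounts: pp0:2 pp1:2 pp2:1 pp3:1
Op 3: write(P0, v2, 147). refcount(pp2)=1 -> write in place. 4 ppages; refcounts: pp0:2 pp1:2 pp2:1 pp3:1
Op 4: read(P1, v0) -> 33. No state change.
Op 5: write(P0, v0, 111). refcount(pp0)=2>1 -> COPY to pp4. 5 ppages; refcounts: pp0:1 pp1:2 pp2:1 pp3:1 pp4:1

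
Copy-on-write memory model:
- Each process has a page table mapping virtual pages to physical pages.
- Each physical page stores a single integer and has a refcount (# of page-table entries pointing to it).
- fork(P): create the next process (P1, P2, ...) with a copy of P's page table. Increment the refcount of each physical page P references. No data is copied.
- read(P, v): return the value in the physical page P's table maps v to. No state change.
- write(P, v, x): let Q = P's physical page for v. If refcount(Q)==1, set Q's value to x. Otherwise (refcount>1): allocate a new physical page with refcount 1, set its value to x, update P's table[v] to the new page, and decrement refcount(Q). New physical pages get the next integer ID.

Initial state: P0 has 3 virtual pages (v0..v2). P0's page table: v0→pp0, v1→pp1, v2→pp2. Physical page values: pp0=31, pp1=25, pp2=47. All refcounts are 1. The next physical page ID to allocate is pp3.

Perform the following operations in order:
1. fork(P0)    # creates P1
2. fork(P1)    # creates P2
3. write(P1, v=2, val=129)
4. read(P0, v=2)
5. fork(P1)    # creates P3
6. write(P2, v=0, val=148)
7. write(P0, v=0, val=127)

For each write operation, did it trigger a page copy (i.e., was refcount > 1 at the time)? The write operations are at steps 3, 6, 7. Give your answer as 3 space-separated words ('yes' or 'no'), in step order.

Op 1: fork(P0) -> P1. 3 ppages; refcounts: pp0:2 pp1:2 pp2:2
Op 2: fork(P1) -> P2. 3 ppages; refcounts: pp0:3 pp1:3 pp2:3
Op 3: write(P1, v2, 129). refcount(pp2)=3>1 -> COPY to pp3. 4 ppages; refcounts: pp0:3 pp1:3 pp2:2 pp3:1
Op 4: read(P0, v2) -> 47. No state change.
Op 5: fork(P1) -> P3. 4 ppages; refcounts: pp0:4 pp1:4 pp2:2 pp3:2
Op 6: write(P2, v0, 148). refcount(pp0)=4>1 -> COPY to pp4. 5 ppages; refcounts: pp0:3 pp1:4 pp2:2 pp3:2 pp4:1
Op 7: write(P0, v0, 127). refcount(pp0)=3>1 -> COPY to pp5. 6 ppages; refcounts: pp0:2 pp1:4 pp2:2 pp3:2 pp4:1 pp5:1

yes yes yes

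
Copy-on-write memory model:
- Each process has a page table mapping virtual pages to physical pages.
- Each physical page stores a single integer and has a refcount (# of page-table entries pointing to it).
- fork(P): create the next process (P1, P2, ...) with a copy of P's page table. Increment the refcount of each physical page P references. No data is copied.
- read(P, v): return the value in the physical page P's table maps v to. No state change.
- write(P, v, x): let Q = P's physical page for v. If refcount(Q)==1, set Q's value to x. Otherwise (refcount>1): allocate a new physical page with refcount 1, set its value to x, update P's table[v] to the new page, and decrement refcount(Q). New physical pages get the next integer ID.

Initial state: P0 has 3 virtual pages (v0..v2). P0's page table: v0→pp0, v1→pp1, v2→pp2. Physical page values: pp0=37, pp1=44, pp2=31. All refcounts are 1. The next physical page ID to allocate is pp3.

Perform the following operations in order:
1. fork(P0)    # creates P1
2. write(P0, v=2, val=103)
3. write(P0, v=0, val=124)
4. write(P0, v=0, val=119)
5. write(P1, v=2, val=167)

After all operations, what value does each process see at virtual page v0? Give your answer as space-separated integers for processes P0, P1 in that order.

Answer: 119 37

Derivation:
Op 1: fork(P0) -> P1. 3 ppages; refcounts: pp0:2 pp1:2 pp2:2
Op 2: write(P0, v2, 103). refcount(pp2)=2>1 -> COPY to pp3. 4 ppages; refcounts: pp0:2 pp1:2 pp2:1 pp3:1
Op 3: write(P0, v0, 124). refcount(pp0)=2>1 -> COPY to pp4. 5 ppages; refcounts: pp0:1 pp1:2 pp2:1 pp3:1 pp4:1
Op 4: write(P0, v0, 119). refcount(pp4)=1 -> write in place. 5 ppages; refcounts: pp0:1 pp1:2 pp2:1 pp3:1 pp4:1
Op 5: write(P1, v2, 167). refcount(pp2)=1 -> write in place. 5 ppages; refcounts: pp0:1 pp1:2 pp2:1 pp3:1 pp4:1
P0: v0 -> pp4 = 119
P1: v0 -> pp0 = 37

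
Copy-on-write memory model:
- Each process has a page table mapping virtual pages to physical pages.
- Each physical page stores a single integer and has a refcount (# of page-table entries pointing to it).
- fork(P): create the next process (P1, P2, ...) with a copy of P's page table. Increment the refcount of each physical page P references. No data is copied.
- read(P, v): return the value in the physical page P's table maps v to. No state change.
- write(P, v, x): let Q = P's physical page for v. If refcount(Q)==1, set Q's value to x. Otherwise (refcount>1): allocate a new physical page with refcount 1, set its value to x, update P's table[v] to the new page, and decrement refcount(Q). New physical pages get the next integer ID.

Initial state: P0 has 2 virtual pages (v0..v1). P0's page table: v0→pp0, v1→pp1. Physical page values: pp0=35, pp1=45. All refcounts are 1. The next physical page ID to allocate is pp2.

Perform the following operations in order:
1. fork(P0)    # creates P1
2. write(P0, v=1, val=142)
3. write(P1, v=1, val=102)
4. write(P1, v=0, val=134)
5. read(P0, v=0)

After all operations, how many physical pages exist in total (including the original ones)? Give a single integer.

Op 1: fork(P0) -> P1. 2 ppages; refcounts: pp0:2 pp1:2
Op 2: write(P0, v1, 142). refcount(pp1)=2>1 -> COPY to pp2. 3 ppages; refcounts: pp0:2 pp1:1 pp2:1
Op 3: write(P1, v1, 102). refcount(pp1)=1 -> write in place. 3 ppages; refcounts: pp0:2 pp1:1 pp2:1
Op 4: write(P1, v0, 134). refcount(pp0)=2>1 -> COPY to pp3. 4 ppages; refcounts: pp0:1 pp1:1 pp2:1 pp3:1
Op 5: read(P0, v0) -> 35. No state change.

Answer: 4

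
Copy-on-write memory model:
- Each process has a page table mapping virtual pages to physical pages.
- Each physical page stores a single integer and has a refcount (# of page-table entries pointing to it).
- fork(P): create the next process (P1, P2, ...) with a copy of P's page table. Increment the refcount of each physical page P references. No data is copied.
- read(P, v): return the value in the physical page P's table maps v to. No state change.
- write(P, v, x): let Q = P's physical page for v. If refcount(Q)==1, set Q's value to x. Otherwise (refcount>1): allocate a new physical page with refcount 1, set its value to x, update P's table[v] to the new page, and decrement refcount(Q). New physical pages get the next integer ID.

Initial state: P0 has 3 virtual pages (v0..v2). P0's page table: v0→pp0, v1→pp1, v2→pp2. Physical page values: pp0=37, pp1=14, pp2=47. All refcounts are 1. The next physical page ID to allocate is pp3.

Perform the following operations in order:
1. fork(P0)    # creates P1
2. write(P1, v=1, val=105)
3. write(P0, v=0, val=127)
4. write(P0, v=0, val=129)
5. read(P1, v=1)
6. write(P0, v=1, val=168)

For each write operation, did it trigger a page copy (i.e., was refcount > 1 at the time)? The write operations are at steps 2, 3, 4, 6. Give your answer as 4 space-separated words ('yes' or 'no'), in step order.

Op 1: fork(P0) -> P1. 3 ppages; refcounts: pp0:2 pp1:2 pp2:2
Op 2: write(P1, v1, 105). refcount(pp1)=2>1 -> COPY to pp3. 4 ppages; refcounts: pp0:2 pp1:1 pp2:2 pp3:1
Op 3: write(P0, v0, 127). refcount(pp0)=2>1 -> COPY to pp4. 5 ppages; refcounts: pp0:1 pp1:1 pp2:2 pp3:1 pp4:1
Op 4: write(P0, v0, 129). refcount(pp4)=1 -> write in place. 5 ppages; refcounts: pp0:1 pp1:1 pp2:2 pp3:1 pp4:1
Op 5: read(P1, v1) -> 105. No state change.
Op 6: write(P0, v1, 168). refcount(pp1)=1 -> write in place. 5 ppages; refcounts: pp0:1 pp1:1 pp2:2 pp3:1 pp4:1

yes yes no no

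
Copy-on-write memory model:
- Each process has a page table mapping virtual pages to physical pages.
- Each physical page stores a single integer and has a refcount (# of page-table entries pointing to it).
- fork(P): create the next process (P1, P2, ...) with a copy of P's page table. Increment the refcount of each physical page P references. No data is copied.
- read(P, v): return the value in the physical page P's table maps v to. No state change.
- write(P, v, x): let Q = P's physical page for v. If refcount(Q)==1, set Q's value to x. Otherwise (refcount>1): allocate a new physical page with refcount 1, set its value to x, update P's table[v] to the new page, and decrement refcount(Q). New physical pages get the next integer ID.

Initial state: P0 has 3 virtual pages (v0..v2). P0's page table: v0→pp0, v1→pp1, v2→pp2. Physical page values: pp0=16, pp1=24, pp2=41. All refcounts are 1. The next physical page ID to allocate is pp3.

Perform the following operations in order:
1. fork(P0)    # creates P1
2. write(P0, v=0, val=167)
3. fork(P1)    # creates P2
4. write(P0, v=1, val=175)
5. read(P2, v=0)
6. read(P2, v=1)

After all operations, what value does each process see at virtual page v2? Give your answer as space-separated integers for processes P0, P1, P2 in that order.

Op 1: fork(P0) -> P1. 3 ppages; refcounts: pp0:2 pp1:2 pp2:2
Op 2: write(P0, v0, 167). refcount(pp0)=2>1 -> COPY to pp3. 4 ppages; refcounts: pp0:1 pp1:2 pp2:2 pp3:1
Op 3: fork(P1) -> P2. 4 ppages; refcounts: pp0:2 pp1:3 pp2:3 pp3:1
Op 4: write(P0, v1, 175). refcount(pp1)=3>1 -> COPY to pp4. 5 ppages; refcounts: pp0:2 pp1:2 pp2:3 pp3:1 pp4:1
Op 5: read(P2, v0) -> 16. No state change.
Op 6: read(P2, v1) -> 24. No state change.
P0: v2 -> pp2 = 41
P1: v2 -> pp2 = 41
P2: v2 -> pp2 = 41

Answer: 41 41 41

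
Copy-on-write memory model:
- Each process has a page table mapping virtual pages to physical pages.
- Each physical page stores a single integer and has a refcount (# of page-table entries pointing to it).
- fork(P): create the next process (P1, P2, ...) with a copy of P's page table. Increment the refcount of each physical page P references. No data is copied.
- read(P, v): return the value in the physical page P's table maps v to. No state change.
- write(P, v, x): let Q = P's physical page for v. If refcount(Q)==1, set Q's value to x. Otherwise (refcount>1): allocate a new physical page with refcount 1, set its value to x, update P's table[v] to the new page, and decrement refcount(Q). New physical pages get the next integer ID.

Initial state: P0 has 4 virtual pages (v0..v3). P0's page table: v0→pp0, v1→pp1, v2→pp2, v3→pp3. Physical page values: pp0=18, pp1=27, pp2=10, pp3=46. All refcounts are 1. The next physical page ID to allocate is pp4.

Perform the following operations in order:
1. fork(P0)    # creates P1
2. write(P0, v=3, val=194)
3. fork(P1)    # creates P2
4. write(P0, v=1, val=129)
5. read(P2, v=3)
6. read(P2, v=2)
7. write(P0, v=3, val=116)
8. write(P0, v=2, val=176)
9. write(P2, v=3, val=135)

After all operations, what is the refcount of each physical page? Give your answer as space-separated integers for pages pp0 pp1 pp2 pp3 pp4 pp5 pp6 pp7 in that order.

Answer: 3 2 2 1 1 1 1 1

Derivation:
Op 1: fork(P0) -> P1. 4 ppages; refcounts: pp0:2 pp1:2 pp2:2 pp3:2
Op 2: write(P0, v3, 194). refcount(pp3)=2>1 -> COPY to pp4. 5 ppages; refcounts: pp0:2 pp1:2 pp2:2 pp3:1 pp4:1
Op 3: fork(P1) -> P2. 5 ppages; refcounts: pp0:3 pp1:3 pp2:3 pp3:2 pp4:1
Op 4: write(P0, v1, 129). refcount(pp1)=3>1 -> COPY to pp5. 6 ppages; refcounts: pp0:3 pp1:2 pp2:3 pp3:2 pp4:1 pp5:1
Op 5: read(P2, v3) -> 46. No state change.
Op 6: read(P2, v2) -> 10. No state change.
Op 7: write(P0, v3, 116). refcount(pp4)=1 -> write in place. 6 ppages; refcounts: pp0:3 pp1:2 pp2:3 pp3:2 pp4:1 pp5:1
Op 8: write(P0, v2, 176). refcount(pp2)=3>1 -> COPY to pp6. 7 ppages; refcounts: pp0:3 pp1:2 pp2:2 pp3:2 pp4:1 pp5:1 pp6:1
Op 9: write(P2, v3, 135). refcount(pp3)=2>1 -> COPY to pp7. 8 ppages; refcounts: pp0:3 pp1:2 pp2:2 pp3:1 pp4:1 pp5:1 pp6:1 pp7:1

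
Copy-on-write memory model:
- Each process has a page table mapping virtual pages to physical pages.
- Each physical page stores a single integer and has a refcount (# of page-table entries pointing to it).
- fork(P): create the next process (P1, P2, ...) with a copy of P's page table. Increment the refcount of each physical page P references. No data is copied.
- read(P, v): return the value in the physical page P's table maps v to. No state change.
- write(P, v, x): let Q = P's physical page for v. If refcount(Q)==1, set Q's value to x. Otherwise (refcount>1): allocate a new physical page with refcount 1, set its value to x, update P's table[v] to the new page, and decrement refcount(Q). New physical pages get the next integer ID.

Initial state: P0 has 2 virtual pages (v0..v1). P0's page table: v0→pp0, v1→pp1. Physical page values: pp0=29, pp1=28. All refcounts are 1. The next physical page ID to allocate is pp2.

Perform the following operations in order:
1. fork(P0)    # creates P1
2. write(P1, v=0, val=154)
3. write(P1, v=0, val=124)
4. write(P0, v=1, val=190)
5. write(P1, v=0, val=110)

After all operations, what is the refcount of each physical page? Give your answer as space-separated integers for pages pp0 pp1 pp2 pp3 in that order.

Answer: 1 1 1 1

Derivation:
Op 1: fork(P0) -> P1. 2 ppages; refcounts: pp0:2 pp1:2
Op 2: write(P1, v0, 154). refcount(pp0)=2>1 -> COPY to pp2. 3 ppages; refcounts: pp0:1 pp1:2 pp2:1
Op 3: write(P1, v0, 124). refcount(pp2)=1 -> write in place. 3 ppages; refcounts: pp0:1 pp1:2 pp2:1
Op 4: write(P0, v1, 190). refcount(pp1)=2>1 -> COPY to pp3. 4 ppages; refcounts: pp0:1 pp1:1 pp2:1 pp3:1
Op 5: write(P1, v0, 110). refcount(pp2)=1 -> write in place. 4 ppages; refcounts: pp0:1 pp1:1 pp2:1 pp3:1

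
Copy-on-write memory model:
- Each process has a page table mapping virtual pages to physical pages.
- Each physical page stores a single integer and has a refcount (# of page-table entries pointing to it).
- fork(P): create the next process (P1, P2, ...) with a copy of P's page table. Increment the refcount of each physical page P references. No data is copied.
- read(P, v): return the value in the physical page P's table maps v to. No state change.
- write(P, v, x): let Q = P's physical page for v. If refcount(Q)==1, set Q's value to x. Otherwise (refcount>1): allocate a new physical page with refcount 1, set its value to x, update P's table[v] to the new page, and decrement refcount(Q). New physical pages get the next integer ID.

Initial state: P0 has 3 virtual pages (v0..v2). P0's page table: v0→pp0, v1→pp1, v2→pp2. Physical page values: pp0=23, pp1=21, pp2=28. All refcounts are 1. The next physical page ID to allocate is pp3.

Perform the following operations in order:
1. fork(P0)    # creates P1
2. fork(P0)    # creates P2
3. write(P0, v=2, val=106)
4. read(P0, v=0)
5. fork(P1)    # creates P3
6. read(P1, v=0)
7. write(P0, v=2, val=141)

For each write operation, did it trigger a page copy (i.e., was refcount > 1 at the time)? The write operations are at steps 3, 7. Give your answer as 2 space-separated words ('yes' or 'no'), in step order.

Op 1: fork(P0) -> P1. 3 ppages; refcounts: pp0:2 pp1:2 pp2:2
Op 2: fork(P0) -> P2. 3 ppages; refcounts: pp0:3 pp1:3 pp2:3
Op 3: write(P0, v2, 106). refcount(pp2)=3>1 -> COPY to pp3. 4 ppages; refcounts: pp0:3 pp1:3 pp2:2 pp3:1
Op 4: read(P0, v0) -> 23. No state change.
Op 5: fork(P1) -> P3. 4 ppages; refcounts: pp0:4 pp1:4 pp2:3 pp3:1
Op 6: read(P1, v0) -> 23. No state change.
Op 7: write(P0, v2, 141). refcount(pp3)=1 -> write in place. 4 ppages; refcounts: pp0:4 pp1:4 pp2:3 pp3:1

yes no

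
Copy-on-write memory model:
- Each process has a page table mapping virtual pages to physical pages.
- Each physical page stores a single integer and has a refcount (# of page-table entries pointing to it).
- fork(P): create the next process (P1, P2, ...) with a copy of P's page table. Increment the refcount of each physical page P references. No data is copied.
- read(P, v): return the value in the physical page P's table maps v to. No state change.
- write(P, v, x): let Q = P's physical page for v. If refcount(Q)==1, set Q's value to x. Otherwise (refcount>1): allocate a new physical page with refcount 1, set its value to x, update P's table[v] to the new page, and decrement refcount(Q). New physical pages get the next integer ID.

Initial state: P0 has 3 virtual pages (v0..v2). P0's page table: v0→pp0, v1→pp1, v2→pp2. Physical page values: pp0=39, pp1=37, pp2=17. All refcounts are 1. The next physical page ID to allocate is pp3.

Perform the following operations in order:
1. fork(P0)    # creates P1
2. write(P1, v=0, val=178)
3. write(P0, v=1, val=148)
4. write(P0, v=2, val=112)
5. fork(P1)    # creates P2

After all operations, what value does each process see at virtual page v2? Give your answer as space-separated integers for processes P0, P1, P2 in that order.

Op 1: fork(P0) -> P1. 3 ppages; refcounts: pp0:2 pp1:2 pp2:2
Op 2: write(P1, v0, 178). refcount(pp0)=2>1 -> COPY to pp3. 4 ppages; refcounts: pp0:1 pp1:2 pp2:2 pp3:1
Op 3: write(P0, v1, 148). refcount(pp1)=2>1 -> COPY to pp4. 5 ppages; refcounts: pp0:1 pp1:1 pp2:2 pp3:1 pp4:1
Op 4: write(P0, v2, 112). refcount(pp2)=2>1 -> COPY to pp5. 6 ppages; refcounts: pp0:1 pp1:1 pp2:1 pp3:1 pp4:1 pp5:1
Op 5: fork(P1) -> P2. 6 ppages; refcounts: pp0:1 pp1:2 pp2:2 pp3:2 pp4:1 pp5:1
P0: v2 -> pp5 = 112
P1: v2 -> pp2 = 17
P2: v2 -> pp2 = 17

Answer: 112 17 17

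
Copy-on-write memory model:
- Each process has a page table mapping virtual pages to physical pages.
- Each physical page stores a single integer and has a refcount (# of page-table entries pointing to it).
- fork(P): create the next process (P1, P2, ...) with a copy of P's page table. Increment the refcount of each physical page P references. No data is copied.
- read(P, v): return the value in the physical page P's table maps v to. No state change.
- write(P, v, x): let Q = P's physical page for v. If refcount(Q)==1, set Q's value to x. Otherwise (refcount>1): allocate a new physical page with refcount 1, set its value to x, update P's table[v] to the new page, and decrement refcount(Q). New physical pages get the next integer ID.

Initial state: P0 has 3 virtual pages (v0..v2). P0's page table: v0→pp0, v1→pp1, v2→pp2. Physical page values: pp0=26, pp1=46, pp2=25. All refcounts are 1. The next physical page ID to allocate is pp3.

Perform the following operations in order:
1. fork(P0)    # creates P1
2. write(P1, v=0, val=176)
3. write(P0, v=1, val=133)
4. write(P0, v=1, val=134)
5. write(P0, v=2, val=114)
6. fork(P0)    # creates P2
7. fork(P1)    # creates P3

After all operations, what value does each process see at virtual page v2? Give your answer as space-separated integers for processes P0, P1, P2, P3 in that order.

Answer: 114 25 114 25

Derivation:
Op 1: fork(P0) -> P1. 3 ppages; refcounts: pp0:2 pp1:2 pp2:2
Op 2: write(P1, v0, 176). refcount(pp0)=2>1 -> COPY to pp3. 4 ppages; refcounts: pp0:1 pp1:2 pp2:2 pp3:1
Op 3: write(P0, v1, 133). refcount(pp1)=2>1 -> COPY to pp4. 5 ppages; refcounts: pp0:1 pp1:1 pp2:2 pp3:1 pp4:1
Op 4: write(P0, v1, 134). refcount(pp4)=1 -> write in place. 5 ppages; refcounts: pp0:1 pp1:1 pp2:2 pp3:1 pp4:1
Op 5: write(P0, v2, 114). refcount(pp2)=2>1 -> COPY to pp5. 6 ppages; refcounts: pp0:1 pp1:1 pp2:1 pp3:1 pp4:1 pp5:1
Op 6: fork(P0) -> P2. 6 ppages; refcounts: pp0:2 pp1:1 pp2:1 pp3:1 pp4:2 pp5:2
Op 7: fork(P1) -> P3. 6 ppages; refcounts: pp0:2 pp1:2 pp2:2 pp3:2 pp4:2 pp5:2
P0: v2 -> pp5 = 114
P1: v2 -> pp2 = 25
P2: v2 -> pp5 = 114
P3: v2 -> pp2 = 25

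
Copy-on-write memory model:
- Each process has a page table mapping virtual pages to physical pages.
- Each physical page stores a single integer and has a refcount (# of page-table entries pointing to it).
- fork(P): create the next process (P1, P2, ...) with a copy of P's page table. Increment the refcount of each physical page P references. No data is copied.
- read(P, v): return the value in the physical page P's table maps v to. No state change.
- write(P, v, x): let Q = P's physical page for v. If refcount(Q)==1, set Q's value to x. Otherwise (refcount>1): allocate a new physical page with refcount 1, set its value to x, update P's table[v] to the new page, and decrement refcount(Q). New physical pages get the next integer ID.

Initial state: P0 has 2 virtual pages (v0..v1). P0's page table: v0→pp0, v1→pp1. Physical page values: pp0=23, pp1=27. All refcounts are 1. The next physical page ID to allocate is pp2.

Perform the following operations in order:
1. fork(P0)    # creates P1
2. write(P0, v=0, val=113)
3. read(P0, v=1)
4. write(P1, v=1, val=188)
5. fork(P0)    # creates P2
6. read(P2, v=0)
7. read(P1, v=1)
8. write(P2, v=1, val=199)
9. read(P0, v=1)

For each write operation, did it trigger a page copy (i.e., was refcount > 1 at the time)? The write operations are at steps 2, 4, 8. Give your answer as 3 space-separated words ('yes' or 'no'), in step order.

Op 1: fork(P0) -> P1. 2 ppages; refcounts: pp0:2 pp1:2
Op 2: write(P0, v0, 113). refcount(pp0)=2>1 -> COPY to pp2. 3 ppages; refcounts: pp0:1 pp1:2 pp2:1
Op 3: read(P0, v1) -> 27. No state change.
Op 4: write(P1, v1, 188). refcount(pp1)=2>1 -> COPY to pp3. 4 ppages; refcounts: pp0:1 pp1:1 pp2:1 pp3:1
Op 5: fork(P0) -> P2. 4 ppages; refcounts: pp0:1 pp1:2 pp2:2 pp3:1
Op 6: read(P2, v0) -> 113. No state change.
Op 7: read(P1, v1) -> 188. No state change.
Op 8: write(P2, v1, 199). refcount(pp1)=2>1 -> COPY to pp4. 5 ppages; refcounts: pp0:1 pp1:1 pp2:2 pp3:1 pp4:1
Op 9: read(P0, v1) -> 27. No state change.

yes yes yes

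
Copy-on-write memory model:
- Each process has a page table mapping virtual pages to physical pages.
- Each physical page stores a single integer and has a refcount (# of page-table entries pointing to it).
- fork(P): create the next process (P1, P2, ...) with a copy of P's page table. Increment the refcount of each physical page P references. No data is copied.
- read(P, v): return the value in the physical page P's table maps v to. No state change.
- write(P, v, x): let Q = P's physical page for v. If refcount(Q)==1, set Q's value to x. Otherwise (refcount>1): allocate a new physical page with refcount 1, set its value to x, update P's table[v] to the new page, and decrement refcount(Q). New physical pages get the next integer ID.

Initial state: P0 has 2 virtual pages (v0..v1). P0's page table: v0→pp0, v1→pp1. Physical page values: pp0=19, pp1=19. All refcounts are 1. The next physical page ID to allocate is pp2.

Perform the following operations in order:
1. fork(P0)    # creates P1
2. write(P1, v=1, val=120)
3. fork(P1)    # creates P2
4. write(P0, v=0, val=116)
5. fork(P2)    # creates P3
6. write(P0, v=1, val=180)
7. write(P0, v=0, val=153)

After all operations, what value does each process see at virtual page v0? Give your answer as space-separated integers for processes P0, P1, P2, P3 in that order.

Answer: 153 19 19 19

Derivation:
Op 1: fork(P0) -> P1. 2 ppages; refcounts: pp0:2 pp1:2
Op 2: write(P1, v1, 120). refcount(pp1)=2>1 -> COPY to pp2. 3 ppages; refcounts: pp0:2 pp1:1 pp2:1
Op 3: fork(P1) -> P2. 3 ppages; refcounts: pp0:3 pp1:1 pp2:2
Op 4: write(P0, v0, 116). refcount(pp0)=3>1 -> COPY to pp3. 4 ppages; refcounts: pp0:2 pp1:1 pp2:2 pp3:1
Op 5: fork(P2) -> P3. 4 ppages; refcounts: pp0:3 pp1:1 pp2:3 pp3:1
Op 6: write(P0, v1, 180). refcount(pp1)=1 -> write in place. 4 ppages; refcounts: pp0:3 pp1:1 pp2:3 pp3:1
Op 7: write(P0, v0, 153). refcount(pp3)=1 -> write in place. 4 ppages; refcounts: pp0:3 pp1:1 pp2:3 pp3:1
P0: v0 -> pp3 = 153
P1: v0 -> pp0 = 19
P2: v0 -> pp0 = 19
P3: v0 -> pp0 = 19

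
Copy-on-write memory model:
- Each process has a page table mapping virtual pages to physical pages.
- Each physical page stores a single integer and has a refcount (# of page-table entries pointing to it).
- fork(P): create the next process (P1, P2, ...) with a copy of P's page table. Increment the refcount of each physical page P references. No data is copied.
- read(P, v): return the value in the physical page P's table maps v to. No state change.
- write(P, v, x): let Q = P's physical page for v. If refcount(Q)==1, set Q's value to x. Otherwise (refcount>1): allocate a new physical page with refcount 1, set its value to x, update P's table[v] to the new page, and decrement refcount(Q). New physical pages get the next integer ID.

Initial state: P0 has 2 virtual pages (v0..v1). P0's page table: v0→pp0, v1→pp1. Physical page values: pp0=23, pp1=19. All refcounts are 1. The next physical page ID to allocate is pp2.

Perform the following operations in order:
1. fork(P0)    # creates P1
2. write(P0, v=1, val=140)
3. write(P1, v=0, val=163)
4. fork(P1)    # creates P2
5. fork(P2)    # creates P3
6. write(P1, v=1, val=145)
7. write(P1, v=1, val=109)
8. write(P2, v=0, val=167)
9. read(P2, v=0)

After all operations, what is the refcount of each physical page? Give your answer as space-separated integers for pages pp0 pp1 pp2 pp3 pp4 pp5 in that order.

Answer: 1 2 1 2 1 1

Derivation:
Op 1: fork(P0) -> P1. 2 ppages; refcounts: pp0:2 pp1:2
Op 2: write(P0, v1, 140). refcount(pp1)=2>1 -> COPY to pp2. 3 ppages; refcounts: pp0:2 pp1:1 pp2:1
Op 3: write(P1, v0, 163). refcount(pp0)=2>1 -> COPY to pp3. 4 ppages; refcounts: pp0:1 pp1:1 pp2:1 pp3:1
Op 4: fork(P1) -> P2. 4 ppages; refcounts: pp0:1 pp1:2 pp2:1 pp3:2
Op 5: fork(P2) -> P3. 4 ppages; refcounts: pp0:1 pp1:3 pp2:1 pp3:3
Op 6: write(P1, v1, 145). refcount(pp1)=3>1 -> COPY to pp4. 5 ppages; refcounts: pp0:1 pp1:2 pp2:1 pp3:3 pp4:1
Op 7: write(P1, v1, 109). refcount(pp4)=1 -> write in place. 5 ppages; refcounts: pp0:1 pp1:2 pp2:1 pp3:3 pp4:1
Op 8: write(P2, v0, 167). refcount(pp3)=3>1 -> COPY to pp5. 6 ppages; refcounts: pp0:1 pp1:2 pp2:1 pp3:2 pp4:1 pp5:1
Op 9: read(P2, v0) -> 167. No state change.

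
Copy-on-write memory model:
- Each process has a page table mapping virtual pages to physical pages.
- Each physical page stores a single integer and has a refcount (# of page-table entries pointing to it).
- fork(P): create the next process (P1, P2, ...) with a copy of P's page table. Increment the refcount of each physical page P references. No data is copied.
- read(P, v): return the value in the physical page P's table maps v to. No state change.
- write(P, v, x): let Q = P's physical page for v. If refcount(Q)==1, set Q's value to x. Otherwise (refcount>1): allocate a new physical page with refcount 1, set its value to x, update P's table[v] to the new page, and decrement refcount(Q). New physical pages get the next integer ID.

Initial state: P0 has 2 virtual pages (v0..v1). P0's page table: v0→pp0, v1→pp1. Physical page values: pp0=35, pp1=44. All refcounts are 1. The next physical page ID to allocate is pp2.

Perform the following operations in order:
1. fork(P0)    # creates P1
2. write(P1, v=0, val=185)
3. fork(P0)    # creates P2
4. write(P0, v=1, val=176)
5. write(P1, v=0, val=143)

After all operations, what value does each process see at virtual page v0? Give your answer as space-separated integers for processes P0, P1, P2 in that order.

Answer: 35 143 35

Derivation:
Op 1: fork(P0) -> P1. 2 ppages; refcounts: pp0:2 pp1:2
Op 2: write(P1, v0, 185). refcount(pp0)=2>1 -> COPY to pp2. 3 ppages; refcounts: pp0:1 pp1:2 pp2:1
Op 3: fork(P0) -> P2. 3 ppages; refcounts: pp0:2 pp1:3 pp2:1
Op 4: write(P0, v1, 176). refcount(pp1)=3>1 -> COPY to pp3. 4 ppages; refcounts: pp0:2 pp1:2 pp2:1 pp3:1
Op 5: write(P1, v0, 143). refcount(pp2)=1 -> write in place. 4 ppages; refcounts: pp0:2 pp1:2 pp2:1 pp3:1
P0: v0 -> pp0 = 35
P1: v0 -> pp2 = 143
P2: v0 -> pp0 = 35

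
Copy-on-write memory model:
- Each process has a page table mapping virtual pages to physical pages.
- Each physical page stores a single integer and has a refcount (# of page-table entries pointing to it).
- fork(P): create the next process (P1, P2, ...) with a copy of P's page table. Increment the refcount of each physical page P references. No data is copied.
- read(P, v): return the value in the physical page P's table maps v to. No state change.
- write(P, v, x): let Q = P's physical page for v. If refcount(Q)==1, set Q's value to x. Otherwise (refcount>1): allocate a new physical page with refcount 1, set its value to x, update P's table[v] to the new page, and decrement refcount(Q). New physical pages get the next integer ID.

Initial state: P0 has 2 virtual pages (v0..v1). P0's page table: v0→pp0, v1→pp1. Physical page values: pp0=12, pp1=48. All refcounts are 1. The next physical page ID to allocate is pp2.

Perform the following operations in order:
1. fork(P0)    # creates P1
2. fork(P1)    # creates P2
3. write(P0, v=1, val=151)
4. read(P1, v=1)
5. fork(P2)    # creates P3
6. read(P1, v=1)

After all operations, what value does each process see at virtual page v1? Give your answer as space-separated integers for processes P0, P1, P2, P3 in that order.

Op 1: fork(P0) -> P1. 2 ppages; refcounts: pp0:2 pp1:2
Op 2: fork(P1) -> P2. 2 ppages; refcounts: pp0:3 pp1:3
Op 3: write(P0, v1, 151). refcount(pp1)=3>1 -> COPY to pp2. 3 ppages; refcounts: pp0:3 pp1:2 pp2:1
Op 4: read(P1, v1) -> 48. No state change.
Op 5: fork(P2) -> P3. 3 ppages; refcounts: pp0:4 pp1:3 pp2:1
Op 6: read(P1, v1) -> 48. No state change.
P0: v1 -> pp2 = 151
P1: v1 -> pp1 = 48
P2: v1 -> pp1 = 48
P3: v1 -> pp1 = 48

Answer: 151 48 48 48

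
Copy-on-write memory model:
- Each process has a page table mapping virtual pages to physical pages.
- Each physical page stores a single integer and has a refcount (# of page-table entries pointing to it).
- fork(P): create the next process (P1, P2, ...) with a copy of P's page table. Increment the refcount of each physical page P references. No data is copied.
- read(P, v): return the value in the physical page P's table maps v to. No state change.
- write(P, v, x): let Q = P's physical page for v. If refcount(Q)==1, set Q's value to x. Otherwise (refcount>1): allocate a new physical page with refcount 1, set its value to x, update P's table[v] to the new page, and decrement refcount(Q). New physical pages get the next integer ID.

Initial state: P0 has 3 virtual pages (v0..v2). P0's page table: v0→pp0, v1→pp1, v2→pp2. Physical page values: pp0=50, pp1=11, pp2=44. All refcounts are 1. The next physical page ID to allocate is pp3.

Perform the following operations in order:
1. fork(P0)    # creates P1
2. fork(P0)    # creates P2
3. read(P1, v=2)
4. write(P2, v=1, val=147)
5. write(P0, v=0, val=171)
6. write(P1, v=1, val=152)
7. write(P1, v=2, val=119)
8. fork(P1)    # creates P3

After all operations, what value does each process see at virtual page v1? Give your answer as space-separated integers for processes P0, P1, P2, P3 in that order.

Op 1: fork(P0) -> P1. 3 ppages; refcounts: pp0:2 pp1:2 pp2:2
Op 2: fork(P0) -> P2. 3 ppages; refcounts: pp0:3 pp1:3 pp2:3
Op 3: read(P1, v2) -> 44. No state change.
Op 4: write(P2, v1, 147). refcount(pp1)=3>1 -> COPY to pp3. 4 ppages; refcounts: pp0:3 pp1:2 pp2:3 pp3:1
Op 5: write(P0, v0, 171). refcount(pp0)=3>1 -> COPY to pp4. 5 ppages; refcounts: pp0:2 pp1:2 pp2:3 pp3:1 pp4:1
Op 6: write(P1, v1, 152). refcount(pp1)=2>1 -> COPY to pp5. 6 ppages; refcounts: pp0:2 pp1:1 pp2:3 pp3:1 pp4:1 pp5:1
Op 7: write(P1, v2, 119). refcount(pp2)=3>1 -> COPY to pp6. 7 ppages; refcounts: pp0:2 pp1:1 pp2:2 pp3:1 pp4:1 pp5:1 pp6:1
Op 8: fork(P1) -> P3. 7 ppages; refcounts: pp0:3 pp1:1 pp2:2 pp3:1 pp4:1 pp5:2 pp6:2
P0: v1 -> pp1 = 11
P1: v1 -> pp5 = 152
P2: v1 -> pp3 = 147
P3: v1 -> pp5 = 152

Answer: 11 152 147 152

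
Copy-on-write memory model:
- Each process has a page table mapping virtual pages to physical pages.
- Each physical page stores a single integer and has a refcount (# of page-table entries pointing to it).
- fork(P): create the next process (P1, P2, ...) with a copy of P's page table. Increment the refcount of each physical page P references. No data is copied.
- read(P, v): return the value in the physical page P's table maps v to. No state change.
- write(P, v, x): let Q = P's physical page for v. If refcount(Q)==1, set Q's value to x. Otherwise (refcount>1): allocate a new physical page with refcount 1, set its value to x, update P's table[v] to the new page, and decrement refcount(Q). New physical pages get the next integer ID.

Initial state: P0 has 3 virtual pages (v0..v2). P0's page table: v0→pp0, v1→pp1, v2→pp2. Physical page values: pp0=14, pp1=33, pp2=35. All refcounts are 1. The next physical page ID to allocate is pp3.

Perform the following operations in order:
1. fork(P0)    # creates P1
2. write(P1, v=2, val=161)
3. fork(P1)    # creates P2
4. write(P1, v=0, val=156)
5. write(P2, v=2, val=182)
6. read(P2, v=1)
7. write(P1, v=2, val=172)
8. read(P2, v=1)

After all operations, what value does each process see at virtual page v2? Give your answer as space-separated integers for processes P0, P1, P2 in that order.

Answer: 35 172 182

Derivation:
Op 1: fork(P0) -> P1. 3 ppages; refcounts: pp0:2 pp1:2 pp2:2
Op 2: write(P1, v2, 161). refcount(pp2)=2>1 -> COPY to pp3. 4 ppages; refcounts: pp0:2 pp1:2 pp2:1 pp3:1
Op 3: fork(P1) -> P2. 4 ppages; refcounts: pp0:3 pp1:3 pp2:1 pp3:2
Op 4: write(P1, v0, 156). refcount(pp0)=3>1 -> COPY to pp4. 5 ppages; refcounts: pp0:2 pp1:3 pp2:1 pp3:2 pp4:1
Op 5: write(P2, v2, 182). refcount(pp3)=2>1 -> COPY to pp5. 6 ppages; refcounts: pp0:2 pp1:3 pp2:1 pp3:1 pp4:1 pp5:1
Op 6: read(P2, v1) -> 33. No state change.
Op 7: write(P1, v2, 172). refcount(pp3)=1 -> write in place. 6 ppages; refcounts: pp0:2 pp1:3 pp2:1 pp3:1 pp4:1 pp5:1
Op 8: read(P2, v1) -> 33. No state change.
P0: v2 -> pp2 = 35
P1: v2 -> pp3 = 172
P2: v2 -> pp5 = 182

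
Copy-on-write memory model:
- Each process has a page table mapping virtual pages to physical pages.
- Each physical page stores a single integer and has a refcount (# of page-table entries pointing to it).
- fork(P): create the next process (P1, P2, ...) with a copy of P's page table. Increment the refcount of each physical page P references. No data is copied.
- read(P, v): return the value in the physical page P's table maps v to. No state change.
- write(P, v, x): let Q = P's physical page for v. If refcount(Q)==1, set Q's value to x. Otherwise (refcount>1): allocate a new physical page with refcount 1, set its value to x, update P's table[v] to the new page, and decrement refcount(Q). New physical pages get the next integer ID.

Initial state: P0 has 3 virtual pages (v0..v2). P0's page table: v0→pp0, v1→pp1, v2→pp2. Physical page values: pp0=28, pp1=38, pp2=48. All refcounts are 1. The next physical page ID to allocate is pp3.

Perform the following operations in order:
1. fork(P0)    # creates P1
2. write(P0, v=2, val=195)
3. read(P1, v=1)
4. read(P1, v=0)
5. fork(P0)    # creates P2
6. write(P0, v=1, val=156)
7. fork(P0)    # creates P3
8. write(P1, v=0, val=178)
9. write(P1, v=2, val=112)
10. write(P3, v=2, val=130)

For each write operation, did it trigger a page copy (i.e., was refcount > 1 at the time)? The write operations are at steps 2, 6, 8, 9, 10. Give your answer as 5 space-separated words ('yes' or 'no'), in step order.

Op 1: fork(P0) -> P1. 3 ppages; refcounts: pp0:2 pp1:2 pp2:2
Op 2: write(P0, v2, 195). refcount(pp2)=2>1 -> COPY to pp3. 4 ppages; refcounts: pp0:2 pp1:2 pp2:1 pp3:1
Op 3: read(P1, v1) -> 38. No state change.
Op 4: read(P1, v0) -> 28. No state change.
Op 5: fork(P0) -> P2. 4 ppages; refcounts: pp0:3 pp1:3 pp2:1 pp3:2
Op 6: write(P0, v1, 156). refcount(pp1)=3>1 -> COPY to pp4. 5 ppages; refcounts: pp0:3 pp1:2 pp2:1 pp3:2 pp4:1
Op 7: fork(P0) -> P3. 5 ppages; refcounts: pp0:4 pp1:2 pp2:1 pp3:3 pp4:2
Op 8: write(P1, v0, 178). refcount(pp0)=4>1 -> COPY to pp5. 6 ppages; refcounts: pp0:3 pp1:2 pp2:1 pp3:3 pp4:2 pp5:1
Op 9: write(P1, v2, 112). refcount(pp2)=1 -> write in place. 6 ppages; refcounts: pp0:3 pp1:2 pp2:1 pp3:3 pp4:2 pp5:1
Op 10: write(P3, v2, 130). refcount(pp3)=3>1 -> COPY to pp6. 7 ppages; refcounts: pp0:3 pp1:2 pp2:1 pp3:2 pp4:2 pp5:1 pp6:1

yes yes yes no yes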